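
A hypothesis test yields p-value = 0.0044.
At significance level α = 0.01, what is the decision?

Compare p-value to α:
0.0044 < 0.01
Decision: reject H₀

Answer: reject H₀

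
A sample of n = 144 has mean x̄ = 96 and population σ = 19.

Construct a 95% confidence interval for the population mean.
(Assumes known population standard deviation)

Answer: (92.8967, 99.1033)

Derivation:
Confidence level: 95%, α = 0.05
z_0.025 = 1.960
SE = σ/√n = 19/√144 = 1.5833
Margin of error = 1.960 × 1.5833 = 3.1033
CI: x̄ ± margin = 96 ± 3.1033
CI: (92.8967, 99.1033)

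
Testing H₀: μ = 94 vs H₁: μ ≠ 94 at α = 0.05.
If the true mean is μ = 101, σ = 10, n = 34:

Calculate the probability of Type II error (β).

SE = σ/√n = 10/√34 = 1.7150
Critical values: μ₀ ± z_0.025×SE = 94 ± 1.960×1.7150
Acceptance region: (90.6386, 97.3614)
Under H₁ (μ = 101): z_high = (97.3614 - 101)/1.7150 = -2.1216, z_low = (90.6386 - 101)/1.7150 = -6.0416
β = P(not reject | H₁) = Φ(-2.1216) - Φ(-6.0416) ≈ 0.0169

Answer: β ≈ 0.0169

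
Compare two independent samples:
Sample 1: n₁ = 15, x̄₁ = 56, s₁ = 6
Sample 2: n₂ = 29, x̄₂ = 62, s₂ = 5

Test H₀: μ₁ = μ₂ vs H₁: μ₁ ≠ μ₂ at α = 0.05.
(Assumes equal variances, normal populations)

Pooled variance: s²_p = [14×6² + 28×5²]/(42) = 28.6667
s_p = 5.3541
SE = s_p×√(1/n₁ + 1/n₂) = 5.3541×√(1/15 + 1/29) = 1.7028
t = (x̄₁ - x̄₂)/SE = (56 - 62)/1.7028 = -3.5236
df = 42, t-critical = ±2.018
Decision: reject H₀

Answer: t = -3.5236, reject H₀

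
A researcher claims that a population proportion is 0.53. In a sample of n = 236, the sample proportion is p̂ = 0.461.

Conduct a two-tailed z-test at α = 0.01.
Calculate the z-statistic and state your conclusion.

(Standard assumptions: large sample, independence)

Answer: z = -2.1238, fail to reject H₀

Derivation:
H₀: p = 0.53, H₁: p ≠ 0.53
Standard error: SE = √(p₀(1-p₀)/n) = √(0.53×0.47/236) = 0.032489
z-statistic: z = (p̂ - p₀)/SE = (0.461 - 0.53)/0.032489 = -2.1238
Critical value: z_0.005 = ±2.576
p-value = 0.0337
Decision: fail to reject H₀ at α = 0.01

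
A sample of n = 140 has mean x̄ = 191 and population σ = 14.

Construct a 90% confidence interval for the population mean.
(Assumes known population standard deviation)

Answer: (189.0536, 192.9464)

Derivation:
Confidence level: 90%, α = 0.1
z_0.05 = 1.645
SE = σ/√n = 14/√140 = 1.1832
Margin of error = 1.645 × 1.1832 = 1.9464
CI: x̄ ± margin = 191 ± 1.9464
CI: (189.0536, 192.9464)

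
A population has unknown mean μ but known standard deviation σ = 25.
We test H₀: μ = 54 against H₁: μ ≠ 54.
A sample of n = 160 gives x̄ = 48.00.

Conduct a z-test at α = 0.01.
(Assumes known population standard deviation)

Answer: z = -3.0358, reject H₀

Derivation:
Standard error: SE = σ/√n = 25/√160 = 1.9764
z-statistic: z = (x̄ - μ₀)/SE = (48.00 - 54)/1.9764 = -3.0358
Critical value: ±2.576
p-value = 0.0024
Decision: reject H₀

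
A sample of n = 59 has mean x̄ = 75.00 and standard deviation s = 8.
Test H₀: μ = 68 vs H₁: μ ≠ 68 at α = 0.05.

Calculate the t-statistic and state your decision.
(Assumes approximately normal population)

Answer: t = 6.7211, reject H₀

Derivation:
df = n - 1 = 58
SE = s/√n = 8/√59 = 1.0415
t = (x̄ - μ₀)/SE = (75.00 - 68)/1.0415 = 6.7211
Critical value: t_{0.025,58} = ±2.002
p-value < 0.0001
Decision: reject H₀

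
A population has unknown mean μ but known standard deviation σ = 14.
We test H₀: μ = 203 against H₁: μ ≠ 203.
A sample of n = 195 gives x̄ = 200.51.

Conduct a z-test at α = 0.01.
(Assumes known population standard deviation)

Standard error: SE = σ/√n = 14/√195 = 1.0026
z-statistic: z = (x̄ - μ₀)/SE = (200.51 - 203)/1.0026 = -2.4835
Critical value: ±2.576
p-value = 0.0130
Decision: fail to reject H₀

Answer: z = -2.4835, fail to reject H₀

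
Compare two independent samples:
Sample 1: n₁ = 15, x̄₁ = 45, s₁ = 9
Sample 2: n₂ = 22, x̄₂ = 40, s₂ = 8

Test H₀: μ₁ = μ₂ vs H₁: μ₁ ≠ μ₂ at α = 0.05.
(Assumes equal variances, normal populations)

Pooled variance: s²_p = [14×9² + 21×8²]/(35) = 70.8000
s_p = 8.4143
SE = s_p×√(1/n₁ + 1/n₂) = 8.4143×√(1/15 + 1/22) = 2.8175
t = (x̄₁ - x̄₂)/SE = (45 - 40)/2.8175 = 1.7746
df = 35, t-critical = ±2.030
Decision: fail to reject H₀

Answer: t = 1.7746, fail to reject H₀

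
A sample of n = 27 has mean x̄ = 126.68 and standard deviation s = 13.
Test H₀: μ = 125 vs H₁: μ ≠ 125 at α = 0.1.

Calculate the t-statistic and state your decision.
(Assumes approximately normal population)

Answer: t = 0.6715, fail to reject H₀

Derivation:
df = n - 1 = 26
SE = s/√n = 13/√27 = 2.5019
t = (x̄ - μ₀)/SE = (126.68 - 125)/2.5019 = 0.6715
Critical value: t_{0.05,26} = ±1.706
p-value ≈ 0.5078
Decision: fail to reject H₀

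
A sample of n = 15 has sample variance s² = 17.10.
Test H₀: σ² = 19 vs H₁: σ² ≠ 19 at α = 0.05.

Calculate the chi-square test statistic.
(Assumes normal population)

df = n - 1 = 14
χ² = (n-1)s²/σ₀² = 14×17.10/19 = 12.6000
Critical values: χ²_{0.975,14} = 5.629, χ²_{0.025,14} = 26.119
Rejection region: χ² < 5.629 or χ² > 26.119
Decision: fail to reject H₀

Answer: χ² = 12.6000, fail to reject H₀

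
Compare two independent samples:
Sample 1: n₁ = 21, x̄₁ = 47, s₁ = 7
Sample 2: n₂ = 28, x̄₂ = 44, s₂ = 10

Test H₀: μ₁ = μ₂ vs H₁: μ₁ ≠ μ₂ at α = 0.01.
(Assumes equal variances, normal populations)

Answer: t = 1.1744, fail to reject H₀

Derivation:
Pooled variance: s²_p = [20×7² + 27×10²]/(47) = 78.2979
s_p = 8.8486
SE = s_p×√(1/n₁ + 1/n₂) = 8.8486×√(1/21 + 1/28) = 2.5544
t = (x̄₁ - x̄₂)/SE = (47 - 44)/2.5544 = 1.1744
df = 47, t-critical = ±2.685
Decision: fail to reject H₀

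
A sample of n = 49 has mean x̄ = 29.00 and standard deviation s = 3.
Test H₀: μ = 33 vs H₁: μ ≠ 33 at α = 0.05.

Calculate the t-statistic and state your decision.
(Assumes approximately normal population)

Answer: t = -9.3327, reject H₀

Derivation:
df = n - 1 = 48
SE = s/√n = 3/√49 = 0.4286
t = (x̄ - μ₀)/SE = (29.00 - 33)/0.4286 = -9.3327
Critical value: t_{0.025,48} = ±2.011
p-value < 0.0001
Decision: reject H₀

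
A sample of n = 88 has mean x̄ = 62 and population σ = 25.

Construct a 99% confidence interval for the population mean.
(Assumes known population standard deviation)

Confidence level: 99%, α = 0.01
z_0.005 = 2.576
SE = σ/√n = 25/√88 = 2.6650
Margin of error = 2.576 × 2.6650 = 6.8650
CI: x̄ ± margin = 62 ± 6.8650
CI: (55.1350, 68.8650)

Answer: (55.1350, 68.8650)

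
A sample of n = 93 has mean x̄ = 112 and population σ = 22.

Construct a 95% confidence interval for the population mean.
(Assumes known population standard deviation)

Answer: (107.5287, 116.4713)

Derivation:
Confidence level: 95%, α = 0.05
z_0.025 = 1.960
SE = σ/√n = 22/√93 = 2.2813
Margin of error = 1.960 × 2.2813 = 4.4713
CI: x̄ ± margin = 112 ± 4.4713
CI: (107.5287, 116.4713)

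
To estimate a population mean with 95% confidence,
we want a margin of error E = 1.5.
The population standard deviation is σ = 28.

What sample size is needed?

z_0.025 = 1.960
n = (z×σ/E)² = (1.960×28/1.5)²
n = 1338.5842
Round up: n = 1339

Answer: n = 1339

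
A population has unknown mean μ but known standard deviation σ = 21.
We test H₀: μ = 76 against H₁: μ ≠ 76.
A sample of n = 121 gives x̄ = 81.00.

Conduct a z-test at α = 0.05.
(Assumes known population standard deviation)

Answer: z = 2.6190, reject H₀

Derivation:
Standard error: SE = σ/√n = 21/√121 = 1.9091
z-statistic: z = (x̄ - μ₀)/SE = (81.00 - 76)/1.9091 = 2.6190
Critical value: ±1.960
p-value = 0.0088
Decision: reject H₀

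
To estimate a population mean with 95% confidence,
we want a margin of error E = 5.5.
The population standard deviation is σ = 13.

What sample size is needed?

z_0.025 = 1.960
n = (z×σ/E)² = (1.960×13/5.5)²
n = 21.4622
Round up: n = 22

Answer: n = 22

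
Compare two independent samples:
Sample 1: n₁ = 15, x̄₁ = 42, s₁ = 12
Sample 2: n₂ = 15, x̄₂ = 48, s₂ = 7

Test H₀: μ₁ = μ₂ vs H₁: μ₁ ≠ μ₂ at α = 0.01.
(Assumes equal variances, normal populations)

Pooled variance: s²_p = [14×12² + 14×7²]/(28) = 96.5000
s_p = 9.8234
SE = s_p×√(1/n₁ + 1/n₂) = 9.8234×√(1/15 + 1/15) = 3.5870
t = (x̄₁ - x̄₂)/SE = (42 - 48)/3.5870 = -1.6727
df = 28, t-critical = ±2.763
Decision: fail to reject H₀

Answer: t = -1.6727, fail to reject H₀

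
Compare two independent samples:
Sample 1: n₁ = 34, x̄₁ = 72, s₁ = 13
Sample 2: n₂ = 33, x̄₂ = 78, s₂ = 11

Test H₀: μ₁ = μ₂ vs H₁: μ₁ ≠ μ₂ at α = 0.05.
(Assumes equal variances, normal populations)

Pooled variance: s²_p = [33×13² + 32×11²]/(65) = 145.3692
s_p = 12.0569
SE = s_p×√(1/n₁ + 1/n₂) = 12.0569×√(1/34 + 1/33) = 2.9463
t = (x̄₁ - x̄₂)/SE = (72 - 78)/2.9463 = -2.0365
df = 65, t-critical = ±1.997
Decision: reject H₀

Answer: t = -2.0365, reject H₀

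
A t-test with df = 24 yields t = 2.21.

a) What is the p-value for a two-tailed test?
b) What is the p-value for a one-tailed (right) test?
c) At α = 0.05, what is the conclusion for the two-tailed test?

Using t-distribution with df = 24:
a) Two-tailed: p = 2×P(T > 2.21) = 0.0369
b) One-tailed: p = P(T > 2.21) = 0.0184
c) 0.0369 < 0.05, reject H₀

Answer: a) 0.0369, b) 0.0184, c) reject H₀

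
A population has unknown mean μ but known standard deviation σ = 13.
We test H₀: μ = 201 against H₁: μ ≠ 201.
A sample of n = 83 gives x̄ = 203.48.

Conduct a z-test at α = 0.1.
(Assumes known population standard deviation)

Standard error: SE = σ/√n = 13/√83 = 1.4269
z-statistic: z = (x̄ - μ₀)/SE = (203.48 - 201)/1.4269 = 1.7380
Critical value: ±1.645
p-value = 0.0822
Decision: reject H₀

Answer: z = 1.7380, reject H₀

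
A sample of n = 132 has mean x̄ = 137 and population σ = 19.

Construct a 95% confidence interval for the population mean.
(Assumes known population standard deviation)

Answer: (133.7587, 140.2413)

Derivation:
Confidence level: 95%, α = 0.05
z_0.025 = 1.960
SE = σ/√n = 19/√132 = 1.6537
Margin of error = 1.960 × 1.6537 = 3.2413
CI: x̄ ± margin = 137 ± 3.2413
CI: (133.7587, 140.2413)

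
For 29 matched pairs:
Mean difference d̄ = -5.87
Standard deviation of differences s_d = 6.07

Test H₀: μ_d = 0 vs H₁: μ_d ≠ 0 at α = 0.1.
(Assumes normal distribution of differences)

Answer: t = -5.2076, reject H₀

Derivation:
df = n - 1 = 28
SE = s_d/√n = 6.07/√29 = 1.1272
t = d̄/SE = -5.87/1.1272 = -5.2076
Critical value: t_{0.05,28} = ±1.701
p-value < 0.0001
Decision: reject H₀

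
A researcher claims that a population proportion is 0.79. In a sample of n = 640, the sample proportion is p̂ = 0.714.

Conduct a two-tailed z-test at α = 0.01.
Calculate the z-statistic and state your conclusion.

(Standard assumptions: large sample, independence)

Answer: z = -4.7205, reject H₀

Derivation:
H₀: p = 0.79, H₁: p ≠ 0.79
Standard error: SE = √(p₀(1-p₀)/n) = √(0.79×0.21/640) = 0.016100
z-statistic: z = (p̂ - p₀)/SE = (0.714 - 0.79)/0.016100 = -4.7205
Critical value: z_0.005 = ±2.576
p-value < 0.0001
Decision: reject H₀ at α = 0.01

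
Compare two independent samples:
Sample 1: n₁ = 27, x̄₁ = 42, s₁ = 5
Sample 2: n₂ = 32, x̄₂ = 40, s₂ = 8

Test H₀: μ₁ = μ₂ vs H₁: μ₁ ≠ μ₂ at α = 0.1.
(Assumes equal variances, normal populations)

Answer: t = 1.1259, fail to reject H₀

Derivation:
Pooled variance: s²_p = [26×5² + 31×8²]/(57) = 46.2105
s_p = 6.7978
SE = s_p×√(1/n₁ + 1/n₂) = 6.7978×√(1/27 + 1/32) = 1.7764
t = (x̄₁ - x̄₂)/SE = (42 - 40)/1.7764 = 1.1259
df = 57, t-critical = ±1.672
Decision: fail to reject H₀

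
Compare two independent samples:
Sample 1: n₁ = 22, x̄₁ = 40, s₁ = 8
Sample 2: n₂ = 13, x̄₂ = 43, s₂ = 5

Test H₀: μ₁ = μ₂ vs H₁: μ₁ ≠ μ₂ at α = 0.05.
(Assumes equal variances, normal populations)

Answer: t = -1.2150, fail to reject H₀

Derivation:
Pooled variance: s²_p = [21×8² + 12×5²]/(33) = 49.8182
s_p = 7.0582
SE = s_p×√(1/n₁ + 1/n₂) = 7.0582×√(1/22 + 1/13) = 2.4691
t = (x̄₁ - x̄₂)/SE = (40 - 43)/2.4691 = -1.2150
df = 33, t-critical = ±2.035
Decision: fail to reject H₀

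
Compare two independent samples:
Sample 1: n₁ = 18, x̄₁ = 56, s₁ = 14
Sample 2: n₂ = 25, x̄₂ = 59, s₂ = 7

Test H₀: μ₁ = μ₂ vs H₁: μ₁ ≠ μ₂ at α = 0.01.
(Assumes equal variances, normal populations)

Pooled variance: s²_p = [17×14² + 24×7²]/(41) = 109.9512
s_p = 10.4858
SE = s_p×√(1/n₁ + 1/n₂) = 10.4858×√(1/18 + 1/25) = 3.2414
t = (x̄₁ - x̄₂)/SE = (56 - 59)/3.2414 = -0.9255
df = 41, t-critical = ±2.701
Decision: fail to reject H₀

Answer: t = -0.9255, fail to reject H₀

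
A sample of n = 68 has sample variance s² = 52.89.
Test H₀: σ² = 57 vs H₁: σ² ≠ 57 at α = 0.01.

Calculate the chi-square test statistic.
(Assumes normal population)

df = n - 1 = 67
χ² = (n-1)s²/σ₀² = 67×52.89/57 = 62.1689
Critical values: χ²_{0.995,67} = 40.935, χ²_{0.005,67} = 100.554
Rejection region: χ² < 40.935 or χ² > 100.554
Decision: fail to reject H₀

Answer: χ² = 62.1689, fail to reject H₀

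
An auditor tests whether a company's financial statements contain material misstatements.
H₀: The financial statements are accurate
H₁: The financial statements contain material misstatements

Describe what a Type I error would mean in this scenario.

Type I error: rejecting H₀ when it is actually true (false positive).
Type II error: failing to reject H₀ when H₁ is actually true (false negative).

Answer: Concluding the statements are misstated when they are actually accurate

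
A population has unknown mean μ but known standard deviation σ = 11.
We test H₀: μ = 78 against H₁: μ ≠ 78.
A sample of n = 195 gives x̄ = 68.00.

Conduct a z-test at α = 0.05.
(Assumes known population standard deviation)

Standard error: SE = σ/√n = 11/√195 = 0.7877
z-statistic: z = (x̄ - μ₀)/SE = (68.00 - 78)/0.7877 = -12.6952
Critical value: ±1.960
p-value < 0.0001
Decision: reject H₀

Answer: z = -12.6952, reject H₀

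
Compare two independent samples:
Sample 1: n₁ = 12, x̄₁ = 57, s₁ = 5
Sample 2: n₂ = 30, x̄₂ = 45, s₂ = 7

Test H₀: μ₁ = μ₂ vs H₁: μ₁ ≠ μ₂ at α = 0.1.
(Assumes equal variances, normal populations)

Answer: t = 5.3954, reject H₀

Derivation:
Pooled variance: s²_p = [11×5² + 29×7²]/(40) = 42.4000
s_p = 6.5115
SE = s_p×√(1/n₁ + 1/n₂) = 6.5115×√(1/12 + 1/30) = 2.2241
t = (x̄₁ - x̄₂)/SE = (57 - 45)/2.2241 = 5.3954
df = 40, t-critical = ±1.684
Decision: reject H₀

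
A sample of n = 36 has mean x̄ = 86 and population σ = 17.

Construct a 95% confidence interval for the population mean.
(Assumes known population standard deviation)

Answer: (80.4467, 91.5533)

Derivation:
Confidence level: 95%, α = 0.05
z_0.025 = 1.960
SE = σ/√n = 17/√36 = 2.8333
Margin of error = 1.960 × 2.8333 = 5.5533
CI: x̄ ± margin = 86 ± 5.5533
CI: (80.4467, 91.5533)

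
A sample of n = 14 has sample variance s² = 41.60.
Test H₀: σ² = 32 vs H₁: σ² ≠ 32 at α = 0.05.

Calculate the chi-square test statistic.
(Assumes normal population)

df = n - 1 = 13
χ² = (n-1)s²/σ₀² = 13×41.60/32 = 16.9000
Critical values: χ²_{0.975,13} = 5.009, χ²_{0.025,13} = 24.736
Rejection region: χ² < 5.009 or χ² > 24.736
Decision: fail to reject H₀

Answer: χ² = 16.9000, fail to reject H₀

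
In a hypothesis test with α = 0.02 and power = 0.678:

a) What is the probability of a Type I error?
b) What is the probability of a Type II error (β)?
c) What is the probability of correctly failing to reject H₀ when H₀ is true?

Answer: a) 0.02, b) 0.322, c) 0.98

Derivation:
a) Type I error probability = α = 0.02
b) Power = P(reject H₀ | H₁ true) = 1 - β = 0.678, so Type II error probability = β = 1 - Power = 0.322
c) P(fail to reject H₀ | H₀ true) = 1 - α = 0.98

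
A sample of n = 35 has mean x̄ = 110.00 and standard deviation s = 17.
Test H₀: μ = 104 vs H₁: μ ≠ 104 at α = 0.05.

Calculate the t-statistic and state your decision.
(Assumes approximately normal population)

df = n - 1 = 34
SE = s/√n = 17/√35 = 2.8735
t = (x̄ - μ₀)/SE = (110.00 - 104)/2.8735 = 2.0880
Critical value: t_{0.025,34} = ±2.032
p-value ≈ 0.0444
Decision: reject H₀

Answer: t = 2.0880, reject H₀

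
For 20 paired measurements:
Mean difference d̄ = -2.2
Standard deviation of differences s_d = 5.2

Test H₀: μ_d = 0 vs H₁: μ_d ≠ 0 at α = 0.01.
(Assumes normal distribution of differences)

Answer: t = -1.8920, fail to reject H₀

Derivation:
df = n - 1 = 19
SE = s_d/√n = 5.2/√20 = 1.1628
t = d̄/SE = -2.2/1.1628 = -1.8920
Critical value: t_{0.005,19} = ±2.861
p-value ≈ 0.0738
Decision: fail to reject H₀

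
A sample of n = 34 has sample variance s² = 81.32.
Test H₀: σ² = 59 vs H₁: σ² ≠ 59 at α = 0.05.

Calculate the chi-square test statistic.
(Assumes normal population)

df = n - 1 = 33
χ² = (n-1)s²/σ₀² = 33×81.32/59 = 45.4841
Critical values: χ²_{0.975,33} = 19.047, χ²_{0.025,33} = 50.725
Rejection region: χ² < 19.047 or χ² > 50.725
Decision: fail to reject H₀

Answer: χ² = 45.4841, fail to reject H₀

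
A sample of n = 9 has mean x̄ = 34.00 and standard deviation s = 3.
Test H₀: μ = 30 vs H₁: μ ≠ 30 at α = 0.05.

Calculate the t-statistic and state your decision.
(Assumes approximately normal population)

Answer: t = 4.0000, reject H₀

Derivation:
df = n - 1 = 8
SE = s/√n = 3/√9 = 1.0000
t = (x̄ - μ₀)/SE = (34.00 - 30)/1.0000 = 4.0000
Critical value: t_{0.025,8} = ±2.306
p-value ≈ 0.0039
Decision: reject H₀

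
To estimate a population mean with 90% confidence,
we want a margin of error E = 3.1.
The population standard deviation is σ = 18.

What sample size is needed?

Answer: n = 92

Derivation:
z_0.05 = 1.645
n = (z×σ/E)² = (1.645×18/3.1)²
n = 91.2333
Round up: n = 92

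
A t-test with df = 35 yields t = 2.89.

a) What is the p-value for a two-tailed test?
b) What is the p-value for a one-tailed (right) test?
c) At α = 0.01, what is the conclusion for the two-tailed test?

Using t-distribution with df = 35:
a) Two-tailed: p = 2×P(T > 2.89) = 0.0066
b) One-tailed: p = P(T > 2.89) = 0.0033
c) 0.0066 < 0.01, reject H₀

Answer: a) 0.0066, b) 0.0033, c) reject H₀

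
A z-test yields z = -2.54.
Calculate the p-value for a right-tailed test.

For z = -2.54:
p = P(Z > -2.54) = 1 - Φ(-2.54) = 0.9945

Answer: p-value ≈ 0.9945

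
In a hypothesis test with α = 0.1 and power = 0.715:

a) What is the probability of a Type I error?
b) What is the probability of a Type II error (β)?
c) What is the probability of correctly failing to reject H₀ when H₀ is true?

a) Type I error probability = α = 0.1
b) Power = P(reject H₀ | H₁ true) = 1 - β = 0.715, so Type II error probability = β = 1 - Power = 0.285
c) P(fail to reject H₀ | H₀ true) = 1 - α = 0.9

Answer: a) 0.1, b) 0.285, c) 0.9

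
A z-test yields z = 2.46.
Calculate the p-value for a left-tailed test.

Answer: p-value ≈ 0.9931

Derivation:
For z = 2.46:
p = P(Z < 2.46) = Φ(2.46) = 0.9931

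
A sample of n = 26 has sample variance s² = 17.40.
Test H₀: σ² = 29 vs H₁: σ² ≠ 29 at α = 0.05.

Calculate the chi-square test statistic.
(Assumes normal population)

df = n - 1 = 25
χ² = (n-1)s²/σ₀² = 25×17.40/29 = 15.0000
Critical values: χ²_{0.975,25} = 13.120, χ²_{0.025,25} = 40.646
Rejection region: χ² < 13.120 or χ² > 40.646
Decision: fail to reject H₀

Answer: χ² = 15.0000, fail to reject H₀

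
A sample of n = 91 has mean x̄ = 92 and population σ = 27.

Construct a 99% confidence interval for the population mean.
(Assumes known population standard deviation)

Answer: (84.7089, 99.2911)

Derivation:
Confidence level: 99%, α = 0.01
z_0.005 = 2.576
SE = σ/√n = 27/√91 = 2.8304
Margin of error = 2.576 × 2.8304 = 7.2911
CI: x̄ ± margin = 92 ± 7.2911
CI: (84.7089, 99.2911)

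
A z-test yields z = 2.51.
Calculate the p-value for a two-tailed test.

Answer: p-value ≈ 0.0121

Derivation:
For z = 2.51:
p = 2×P(Z > |2.51|) = 2×(1 - Φ(2.51)) = 0.0121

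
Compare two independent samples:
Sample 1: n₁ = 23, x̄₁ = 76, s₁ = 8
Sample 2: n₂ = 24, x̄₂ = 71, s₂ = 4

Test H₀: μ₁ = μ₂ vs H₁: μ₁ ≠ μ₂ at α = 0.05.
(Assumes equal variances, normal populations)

Pooled variance: s²_p = [22×8² + 23×4²]/(45) = 39.4667
s_p = 6.2823
SE = s_p×√(1/n₁ + 1/n₂) = 6.2823×√(1/23 + 1/24) = 1.8332
t = (x̄₁ - x̄₂)/SE = (76 - 71)/1.8332 = 2.7275
df = 45, t-critical = ±2.014
Decision: reject H₀

Answer: t = 2.7275, reject H₀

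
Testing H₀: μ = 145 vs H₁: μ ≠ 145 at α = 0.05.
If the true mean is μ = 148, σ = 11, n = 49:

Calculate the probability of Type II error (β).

SE = σ/√n = 11/√49 = 1.5714
Critical values: μ₀ ± z_0.025×SE = 145 ± 1.960×1.5714
Acceptance region: (141.9201, 148.0799)
Under H₁ (μ = 148): z_high = (148.0799 - 148)/1.5714 = 0.0508, z_low = (141.9201 - 148)/1.5714 = -3.8691
β = P(not reject | H₁) = Φ(0.0508) - Φ(-3.8691) ≈ 0.5202

Answer: β ≈ 0.5202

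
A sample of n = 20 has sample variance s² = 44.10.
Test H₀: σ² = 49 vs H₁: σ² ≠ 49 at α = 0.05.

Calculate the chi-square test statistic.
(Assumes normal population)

df = n - 1 = 19
χ² = (n-1)s²/σ₀² = 19×44.10/49 = 17.1000
Critical values: χ²_{0.975,19} = 8.907, χ²_{0.025,19} = 32.852
Rejection region: χ² < 8.907 or χ² > 32.852
Decision: fail to reject H₀

Answer: χ² = 17.1000, fail to reject H₀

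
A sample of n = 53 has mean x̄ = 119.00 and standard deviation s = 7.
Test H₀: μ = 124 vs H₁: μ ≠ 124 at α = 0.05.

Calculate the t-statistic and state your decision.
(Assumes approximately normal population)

df = n - 1 = 52
SE = s/√n = 7/√53 = 0.9615
t = (x̄ - μ₀)/SE = (119.00 - 124)/0.9615 = -5.2002
Critical value: t_{0.025,52} = ±2.007
p-value < 0.0001
Decision: reject H₀

Answer: t = -5.2002, reject H₀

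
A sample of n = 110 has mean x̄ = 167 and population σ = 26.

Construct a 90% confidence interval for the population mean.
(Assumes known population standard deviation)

Confidence level: 90%, α = 0.1
z_0.05 = 1.645
SE = σ/√n = 26/√110 = 2.4790
Margin of error = 1.645 × 2.4790 = 4.0780
CI: x̄ ± margin = 167 ± 4.0780
CI: (162.9220, 171.0780)

Answer: (162.9220, 171.0780)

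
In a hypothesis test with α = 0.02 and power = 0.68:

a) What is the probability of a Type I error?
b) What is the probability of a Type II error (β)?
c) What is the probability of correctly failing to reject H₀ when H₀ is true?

a) Type I error probability = α = 0.02
b) Power = P(reject H₀ | H₁ true) = 1 - β = 0.68, so Type II error probability = β = 1 - Power = 0.32
c) P(fail to reject H₀ | H₀ true) = 1 - α = 0.98

Answer: a) 0.02, b) 0.32, c) 0.98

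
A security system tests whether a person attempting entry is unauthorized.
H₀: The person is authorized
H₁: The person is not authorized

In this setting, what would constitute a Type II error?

Answer: Granting entry to an unauthorized person

Derivation:
A Type I error (probability α) occurs when we reject a true H₀.
A Type II error (probability β) occurs when we fail to reject a false H₀.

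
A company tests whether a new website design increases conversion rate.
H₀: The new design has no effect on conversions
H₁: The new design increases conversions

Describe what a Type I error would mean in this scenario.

A Type I error (probability α) occurs when we reject a true H₀.
A Type II error (probability β) occurs when we fail to reject a false H₀.

Answer: Switching to a new design that doesn't actually help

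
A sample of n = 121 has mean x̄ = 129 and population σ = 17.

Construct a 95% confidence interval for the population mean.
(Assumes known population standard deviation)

Confidence level: 95%, α = 0.05
z_0.025 = 1.960
SE = σ/√n = 17/√121 = 1.5455
Margin of error = 1.960 × 1.5455 = 3.0292
CI: x̄ ± margin = 129 ± 3.0292
CI: (125.9708, 132.0292)

Answer: (125.9708, 132.0292)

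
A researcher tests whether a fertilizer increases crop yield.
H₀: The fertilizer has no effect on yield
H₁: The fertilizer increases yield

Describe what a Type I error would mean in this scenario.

Answer: Concluding the fertilizer works when it doesn't

Derivation:
A Type I error (probability α) occurs when we reject a true H₀.
A Type II error (probability β) occurs when we fail to reject a false H₀.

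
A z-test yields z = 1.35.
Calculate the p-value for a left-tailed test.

Answer: p-value ≈ 0.9115

Derivation:
For z = 1.35:
p = P(Z < 1.35) = Φ(1.35) = 0.9115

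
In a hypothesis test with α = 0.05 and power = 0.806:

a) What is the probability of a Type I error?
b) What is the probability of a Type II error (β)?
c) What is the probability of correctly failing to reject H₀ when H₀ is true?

Answer: a) 0.05, b) 0.194, c) 0.95

Derivation:
a) Type I error probability = α = 0.05
b) Power = P(reject H₀ | H₁ true) = 1 - β = 0.806, so Type II error probability = β = 1 - Power = 0.194
c) P(fail to reject H₀ | H₀ true) = 1 - α = 0.95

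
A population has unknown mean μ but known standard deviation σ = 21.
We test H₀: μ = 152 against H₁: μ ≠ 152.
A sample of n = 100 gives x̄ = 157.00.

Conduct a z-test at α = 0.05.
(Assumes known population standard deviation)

Standard error: SE = σ/√n = 21/√100 = 2.1000
z-statistic: z = (x̄ - μ₀)/SE = (157.00 - 152)/2.1000 = 2.3810
Critical value: ±1.960
p-value = 0.0173
Decision: reject H₀

Answer: z = 2.3810, reject H₀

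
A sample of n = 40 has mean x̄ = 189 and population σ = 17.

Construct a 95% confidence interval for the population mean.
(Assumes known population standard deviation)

Answer: (183.7317, 194.2683)

Derivation:
Confidence level: 95%, α = 0.05
z_0.025 = 1.960
SE = σ/√n = 17/√40 = 2.6879
Margin of error = 1.960 × 2.6879 = 5.2683
CI: x̄ ± margin = 189 ± 5.2683
CI: (183.7317, 194.2683)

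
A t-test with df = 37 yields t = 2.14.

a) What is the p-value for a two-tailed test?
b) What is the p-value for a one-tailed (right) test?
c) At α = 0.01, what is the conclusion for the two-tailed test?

Using t-distribution with df = 37:
a) Two-tailed: p = 2×P(T > 2.14) = 0.0390
b) One-tailed: p = P(T > 2.14) = 0.0195
c) 0.0390 ≥ 0.01, fail to reject H₀

Answer: a) 0.0390, b) 0.0195, c) fail to reject H₀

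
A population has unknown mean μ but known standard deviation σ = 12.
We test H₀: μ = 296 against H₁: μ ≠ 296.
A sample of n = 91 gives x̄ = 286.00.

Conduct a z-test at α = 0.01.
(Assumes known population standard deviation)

Standard error: SE = σ/√n = 12/√91 = 1.2579
z-statistic: z = (x̄ - μ₀)/SE = (286.00 - 296)/1.2579 = -7.9498
Critical value: ±2.576
p-value < 0.0001
Decision: reject H₀

Answer: z = -7.9498, reject H₀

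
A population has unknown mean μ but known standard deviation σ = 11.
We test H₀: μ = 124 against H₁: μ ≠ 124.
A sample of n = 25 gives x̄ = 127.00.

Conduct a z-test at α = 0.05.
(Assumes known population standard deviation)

Standard error: SE = σ/√n = 11/√25 = 2.2000
z-statistic: z = (x̄ - μ₀)/SE = (127.00 - 124)/2.2000 = 1.3636
Critical value: ±1.960
p-value = 0.1727
Decision: fail to reject H₀

Answer: z = 1.3636, fail to reject H₀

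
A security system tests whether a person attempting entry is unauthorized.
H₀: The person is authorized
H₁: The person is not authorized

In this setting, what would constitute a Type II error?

A Type I error (probability α) occurs when we reject a true H₀.
A Type II error (probability β) occurs when we fail to reject a false H₀.

Answer: Granting entry to an unauthorized person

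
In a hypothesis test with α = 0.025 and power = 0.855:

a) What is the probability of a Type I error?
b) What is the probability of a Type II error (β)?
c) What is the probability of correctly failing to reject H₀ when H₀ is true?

a) Type I error probability = α = 0.025
b) Power = P(reject H₀ | H₁ true) = 1 - β = 0.855, so Type II error probability = β = 1 - Power = 0.145
c) P(fail to reject H₀ | H₀ true) = 1 - α = 0.975

Answer: a) 0.025, b) 0.145, c) 0.975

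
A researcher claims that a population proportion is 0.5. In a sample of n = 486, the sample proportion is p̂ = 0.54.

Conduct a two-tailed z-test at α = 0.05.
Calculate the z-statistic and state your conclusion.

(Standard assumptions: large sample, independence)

Answer: z = 1.7637, fail to reject H₀

Derivation:
H₀: p = 0.5, H₁: p ≠ 0.5
Standard error: SE = √(p₀(1-p₀)/n) = √(0.5×0.5/486) = 0.022680
z-statistic: z = (p̂ - p₀)/SE = (0.54 - 0.5)/0.022680 = 1.7637
Critical value: z_0.025 = ±1.960
p-value = 0.0778
Decision: fail to reject H₀ at α = 0.05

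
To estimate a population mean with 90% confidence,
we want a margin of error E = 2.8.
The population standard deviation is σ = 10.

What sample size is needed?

Answer: n = 35

Derivation:
z_0.05 = 1.645
n = (z×σ/E)² = (1.645×10/2.8)²
n = 34.5156
Round up: n = 35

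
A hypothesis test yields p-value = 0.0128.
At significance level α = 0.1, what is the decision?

Compare p-value to α:
0.0128 < 0.1
Decision: reject H₀

Answer: reject H₀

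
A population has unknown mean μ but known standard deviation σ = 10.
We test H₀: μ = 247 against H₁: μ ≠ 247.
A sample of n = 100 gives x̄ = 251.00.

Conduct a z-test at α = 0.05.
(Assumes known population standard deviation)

Answer: z = 4.0000, reject H₀

Derivation:
Standard error: SE = σ/√n = 10/√100 = 1.0000
z-statistic: z = (x̄ - μ₀)/SE = (251.00 - 247)/1.0000 = 4.0000
Critical value: ±1.960
p-value = 0.0001
Decision: reject H₀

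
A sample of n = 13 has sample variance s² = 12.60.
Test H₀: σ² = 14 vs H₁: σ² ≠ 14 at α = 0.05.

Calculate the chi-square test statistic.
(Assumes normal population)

df = n - 1 = 12
χ² = (n-1)s²/σ₀² = 12×12.60/14 = 10.8000
Critical values: χ²_{0.975,12} = 4.404, χ²_{0.025,12} = 23.337
Rejection region: χ² < 4.404 or χ² > 23.337
Decision: fail to reject H₀

Answer: χ² = 10.8000, fail to reject H₀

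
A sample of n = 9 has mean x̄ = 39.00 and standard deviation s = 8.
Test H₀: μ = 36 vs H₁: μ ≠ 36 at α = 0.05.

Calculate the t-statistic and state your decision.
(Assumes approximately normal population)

df = n - 1 = 8
SE = s/√n = 8/√9 = 2.6667
t = (x̄ - μ₀)/SE = (39.00 - 36)/2.6667 = 1.1250
Critical value: t_{0.025,8} = ±2.306
p-value ≈ 0.2932
Decision: fail to reject H₀

Answer: t = 1.1250, fail to reject H₀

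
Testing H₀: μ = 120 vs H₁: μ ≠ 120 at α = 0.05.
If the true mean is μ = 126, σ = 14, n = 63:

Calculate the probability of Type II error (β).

Answer: β ≈ 0.0747

Derivation:
SE = σ/√n = 14/√63 = 1.7638
Critical values: μ₀ ± z_0.025×SE = 120 ± 1.960×1.7638
Acceptance region: (116.5430, 123.4570)
Under H₁ (μ = 126): z_high = (123.4570 - 126)/1.7638 = -1.4418, z_low = (116.5430 - 126)/1.7638 = -5.3617
β = P(not reject | H₁) = Φ(-1.4418) - Φ(-5.3617) ≈ 0.0747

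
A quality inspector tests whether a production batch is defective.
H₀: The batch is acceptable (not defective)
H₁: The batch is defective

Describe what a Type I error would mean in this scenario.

Answer: Rejecting an acceptable batch

Derivation:
A Type I error (probability α) occurs when we reject a true H₀.
A Type II error (probability β) occurs when we fail to reject a false H₀.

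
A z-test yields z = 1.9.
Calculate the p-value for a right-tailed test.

For z = 1.9:
p = P(Z > 1.9) = 1 - Φ(1.9) = 0.0287

Answer: p-value ≈ 0.0287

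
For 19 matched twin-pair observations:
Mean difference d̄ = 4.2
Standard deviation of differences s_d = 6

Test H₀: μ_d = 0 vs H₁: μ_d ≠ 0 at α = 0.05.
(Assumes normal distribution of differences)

df = n - 1 = 18
SE = s_d/√n = 6/√19 = 1.3765
t = d̄/SE = 4.2/1.3765 = 3.0512
Critical value: t_{0.025,18} = ±2.101
p-value ≈ 0.0069
Decision: reject H₀

Answer: t = 3.0512, reject H₀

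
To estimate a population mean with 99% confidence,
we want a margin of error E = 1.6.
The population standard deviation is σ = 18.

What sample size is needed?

z_0.005 = 2.576
n = (z×σ/E)² = (2.576×18/1.6)²
n = 839.8404
Round up: n = 840

Answer: n = 840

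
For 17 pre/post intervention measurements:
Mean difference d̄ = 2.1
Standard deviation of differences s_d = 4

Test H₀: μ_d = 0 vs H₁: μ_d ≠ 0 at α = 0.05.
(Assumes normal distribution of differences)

df = n - 1 = 16
SE = s_d/√n = 4/√17 = 0.9701
t = d̄/SE = 2.1/0.9701 = 2.1647
Critical value: t_{0.025,16} = ±2.120
p-value ≈ 0.0459
Decision: reject H₀

Answer: t = 2.1647, reject H₀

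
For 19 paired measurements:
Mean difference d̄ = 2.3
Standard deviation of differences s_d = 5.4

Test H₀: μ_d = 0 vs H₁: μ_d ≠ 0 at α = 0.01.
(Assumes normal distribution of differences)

df = n - 1 = 18
SE = s_d/√n = 5.4/√19 = 1.2388
t = d̄/SE = 2.3/1.2388 = 1.8566
Critical value: t_{0.005,18} = ±2.878
p-value ≈ 0.0798
Decision: fail to reject H₀

Answer: t = 1.8566, fail to reject H₀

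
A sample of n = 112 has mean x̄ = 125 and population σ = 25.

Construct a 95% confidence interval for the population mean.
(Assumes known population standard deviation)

Answer: (120.3699, 129.6301)

Derivation:
Confidence level: 95%, α = 0.05
z_0.025 = 1.960
SE = σ/√n = 25/√112 = 2.3623
Margin of error = 1.960 × 2.3623 = 4.6301
CI: x̄ ± margin = 125 ± 4.6301
CI: (120.3699, 129.6301)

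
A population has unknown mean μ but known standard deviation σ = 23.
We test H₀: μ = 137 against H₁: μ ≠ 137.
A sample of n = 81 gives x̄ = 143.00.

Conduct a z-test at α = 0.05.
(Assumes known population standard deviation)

Standard error: SE = σ/√n = 23/√81 = 2.5556
z-statistic: z = (x̄ - μ₀)/SE = (143.00 - 137)/2.5556 = 2.3478
Critical value: ±1.960
p-value = 0.0189
Decision: reject H₀

Answer: z = 2.3478, reject H₀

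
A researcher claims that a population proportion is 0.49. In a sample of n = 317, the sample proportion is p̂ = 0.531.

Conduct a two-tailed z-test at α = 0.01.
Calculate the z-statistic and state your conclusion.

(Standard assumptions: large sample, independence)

H₀: p = 0.49, H₁: p ≠ 0.49
Standard error: SE = √(p₀(1-p₀)/n) = √(0.49×0.51/317) = 0.028077
z-statistic: z = (p̂ - p₀)/SE = (0.531 - 0.49)/0.028077 = 1.4603
Critical value: z_0.005 = ±2.576
p-value = 0.1442
Decision: fail to reject H₀ at α = 0.01

Answer: z = 1.4603, fail to reject H₀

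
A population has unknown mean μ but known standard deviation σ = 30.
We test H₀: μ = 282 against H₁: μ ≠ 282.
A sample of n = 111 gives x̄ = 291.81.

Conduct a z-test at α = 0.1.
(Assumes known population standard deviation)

Standard error: SE = σ/√n = 30/√111 = 2.8475
z-statistic: z = (x̄ - μ₀)/SE = (291.81 - 282)/2.8475 = 3.4451
Critical value: ±1.645
p-value = 0.0006
Decision: reject H₀

Answer: z = 3.4451, reject H₀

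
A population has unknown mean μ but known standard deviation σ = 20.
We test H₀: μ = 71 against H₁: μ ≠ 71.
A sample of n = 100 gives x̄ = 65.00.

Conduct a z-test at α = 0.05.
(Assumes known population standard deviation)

Answer: z = -3.0000, reject H₀

Derivation:
Standard error: SE = σ/√n = 20/√100 = 2.0000
z-statistic: z = (x̄ - μ₀)/SE = (65.00 - 71)/2.0000 = -3.0000
Critical value: ±1.960
p-value = 0.0027
Decision: reject H₀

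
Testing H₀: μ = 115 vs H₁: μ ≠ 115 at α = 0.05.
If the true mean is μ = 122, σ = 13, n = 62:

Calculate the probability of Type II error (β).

Answer: β ≈ 0.0113

Derivation:
SE = σ/√n = 13/√62 = 1.6510
Critical values: μ₀ ± z_0.025×SE = 115 ± 1.960×1.6510
Acceptance region: (111.7640, 118.2360)
Under H₁ (μ = 122): z_high = (118.2360 - 122)/1.6510 = -2.2798, z_low = (111.7640 - 122)/1.6510 = -6.1999
β = P(not reject | H₁) = Φ(-2.2798) - Φ(-6.1999) ≈ 0.0113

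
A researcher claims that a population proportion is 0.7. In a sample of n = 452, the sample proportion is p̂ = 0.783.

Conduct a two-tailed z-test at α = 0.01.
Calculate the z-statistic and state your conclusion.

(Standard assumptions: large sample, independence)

Answer: z = 3.8506, reject H₀

Derivation:
H₀: p = 0.7, H₁: p ≠ 0.7
Standard error: SE = √(p₀(1-p₀)/n) = √(0.7×0.3/452) = 0.021555
z-statistic: z = (p̂ - p₀)/SE = (0.783 - 0.7)/0.021555 = 3.8506
Critical value: z_0.005 = ±2.576
p-value = 0.0001
Decision: reject H₀ at α = 0.01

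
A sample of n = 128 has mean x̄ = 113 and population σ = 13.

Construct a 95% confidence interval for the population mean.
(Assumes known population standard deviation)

Answer: (110.7480, 115.2520)

Derivation:
Confidence level: 95%, α = 0.05
z_0.025 = 1.960
SE = σ/√n = 13/√128 = 1.1490
Margin of error = 1.960 × 1.1490 = 2.2520
CI: x̄ ± margin = 113 ± 2.2520
CI: (110.7480, 115.2520)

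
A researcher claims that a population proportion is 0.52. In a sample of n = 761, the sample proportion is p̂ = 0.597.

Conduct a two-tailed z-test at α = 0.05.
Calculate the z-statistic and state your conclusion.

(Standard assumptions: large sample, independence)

H₀: p = 0.52, H₁: p ≠ 0.52
Standard error: SE = √(p₀(1-p₀)/n) = √(0.52×0.48/761) = 0.018110
z-statistic: z = (p̂ - p₀)/SE = (0.597 - 0.52)/0.018110 = 4.2518
Critical value: z_0.025 = ±1.960
p-value < 0.0001
Decision: reject H₀ at α = 0.05

Answer: z = 4.2518, reject H₀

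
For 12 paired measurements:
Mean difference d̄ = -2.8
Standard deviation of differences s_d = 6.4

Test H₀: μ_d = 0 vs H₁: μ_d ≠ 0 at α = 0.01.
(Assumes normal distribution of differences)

df = n - 1 = 11
SE = s_d/√n = 6.4/√12 = 1.8475
t = d̄/SE = -2.8/1.8475 = -1.5156
Critical value: t_{0.005,11} = ±3.106
p-value ≈ 0.1578
Decision: fail to reject H₀

Answer: t = -1.5156, fail to reject H₀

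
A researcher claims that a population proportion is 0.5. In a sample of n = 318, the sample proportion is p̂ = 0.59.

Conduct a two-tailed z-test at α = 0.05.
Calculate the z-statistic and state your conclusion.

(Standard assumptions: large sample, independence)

H₀: p = 0.5, H₁: p ≠ 0.5
Standard error: SE = √(p₀(1-p₀)/n) = √(0.5×0.5/318) = 0.028039
z-statistic: z = (p̂ - p₀)/SE = (0.59 - 0.5)/0.028039 = 3.2098
Critical value: z_0.025 = ±1.960
p-value = 0.0013
Decision: reject H₀ at α = 0.05

Answer: z = 3.2098, reject H₀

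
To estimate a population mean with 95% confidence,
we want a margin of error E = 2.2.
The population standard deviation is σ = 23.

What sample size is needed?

z_0.025 = 1.960
n = (z×σ/E)² = (1.960×23/2.2)²
n = 419.8774
Round up: n = 420

Answer: n = 420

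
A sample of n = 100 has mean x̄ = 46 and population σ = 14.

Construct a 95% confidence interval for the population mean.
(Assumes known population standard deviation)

Answer: (43.2560, 48.7440)

Derivation:
Confidence level: 95%, α = 0.05
z_0.025 = 1.960
SE = σ/√n = 14/√100 = 1.4000
Margin of error = 1.960 × 1.4000 = 2.7440
CI: x̄ ± margin = 46 ± 2.7440
CI: (43.2560, 48.7440)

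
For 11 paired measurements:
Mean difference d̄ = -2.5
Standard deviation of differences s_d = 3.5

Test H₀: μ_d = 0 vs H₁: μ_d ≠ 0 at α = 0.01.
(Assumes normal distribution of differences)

Answer: t = -2.3690, fail to reject H₀

Derivation:
df = n - 1 = 10
SE = s_d/√n = 3.5/√11 = 1.0553
t = d̄/SE = -2.5/1.0553 = -2.3690
Critical value: t_{0.005,10} = ±3.169
p-value ≈ 0.0393
Decision: fail to reject H₀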